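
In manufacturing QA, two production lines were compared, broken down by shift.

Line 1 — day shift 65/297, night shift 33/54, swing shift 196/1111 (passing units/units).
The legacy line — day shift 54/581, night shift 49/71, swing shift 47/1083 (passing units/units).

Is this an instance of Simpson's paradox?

Day shift: Line 1 65/297 = 21.9%, the legacy line 54/581 = 9.3% → Line 1
Night shift: Line 1 33/54 = 61.1%, the legacy line 49/71 = 69.0% → the legacy line
Swing shift: Line 1 196/1111 = 17.6%, the legacy line 47/1083 = 4.3% → Line 1
Overall: Line 1 294/1462 = 20.1%, the legacy line 150/1735 = 8.6% → Line 1
Neither sweeps: Line 1 wins 2 of 3 groups, the legacy line wins 1. Line 1 wins overall but not every group — no Simpson reversal.

No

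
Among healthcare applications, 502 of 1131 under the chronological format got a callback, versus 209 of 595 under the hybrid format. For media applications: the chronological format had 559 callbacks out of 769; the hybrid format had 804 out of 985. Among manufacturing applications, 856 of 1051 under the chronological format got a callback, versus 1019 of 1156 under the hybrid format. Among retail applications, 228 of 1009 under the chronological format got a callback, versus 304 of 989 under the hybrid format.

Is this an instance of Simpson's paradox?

Healthcare: the chronological format 502/1131 = 44.4%, the hybrid format 209/595 = 35.1% → the chronological format
Media: the chronological format 559/769 = 72.7%, the hybrid format 804/985 = 81.6% → the hybrid format
Manufacturing: the chronological format 856/1051 = 81.4%, the hybrid format 1019/1156 = 88.1% → the hybrid format
Retail: the chronological format 228/1009 = 22.6%, the hybrid format 304/989 = 30.7% → the hybrid format
Overall: the chronological format 2145/3960 = 54.2%, the hybrid format 2336/3725 = 62.7% → the hybrid format
Neither sweeps: the chronological format wins 1 of 4 groups, the hybrid format wins 3. The hybrid format wins overall but not every group — no Simpson reversal.

No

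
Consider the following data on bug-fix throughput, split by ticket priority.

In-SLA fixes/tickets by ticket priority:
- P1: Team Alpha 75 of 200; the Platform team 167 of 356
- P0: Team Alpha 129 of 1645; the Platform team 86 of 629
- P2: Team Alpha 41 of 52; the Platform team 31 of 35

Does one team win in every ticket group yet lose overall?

No

P1: Team Alpha 75/200 = 37.5%, the Platform team 167/356 = 46.9% → the Platform team
P0: Team Alpha 129/1645 = 7.8%, the Platform team 86/629 = 13.7% → the Platform team
P2: Team Alpha 41/52 = 78.8%, the Platform team 31/35 = 88.6% → the Platform team
Overall: Team Alpha 245/1897 = 12.9%, the Platform team 284/1020 = 27.8% → the Platform team
The Platform team wins overall and in every ticket group — no reversal.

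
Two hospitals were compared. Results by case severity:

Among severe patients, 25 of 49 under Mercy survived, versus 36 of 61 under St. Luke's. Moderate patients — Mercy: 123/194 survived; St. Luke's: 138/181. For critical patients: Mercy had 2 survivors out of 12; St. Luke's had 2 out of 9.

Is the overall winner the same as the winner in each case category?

Yes

Severe: Mercy 25/49 = 51.0%, St. Luke's 36/61 = 59.0% → St. Luke's
Moderate: Mercy 123/194 = 63.4%, St. Luke's 138/181 = 76.2% → St. Luke's
Critical: Mercy 2/12 = 16.7%, St. Luke's 2/9 = 22.2% → St. Luke's
Overall: Mercy 150/255 = 58.8%, St. Luke's 176/251 = 70.1% → St. Luke's
St. Luke's wins overall and in every case group — no reversal.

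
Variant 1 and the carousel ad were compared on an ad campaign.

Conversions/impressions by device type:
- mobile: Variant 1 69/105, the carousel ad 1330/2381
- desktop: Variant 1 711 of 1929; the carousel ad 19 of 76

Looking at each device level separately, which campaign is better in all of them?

Variant 1

Mobile: Variant 1 69/105 = 65.7%, the carousel ad 1330/2381 = 55.9% → Variant 1
Desktop: Variant 1 711/1929 = 36.9%, the carousel ad 19/76 = 25.0% → Variant 1
Variant 1 has the higher rate in both groups.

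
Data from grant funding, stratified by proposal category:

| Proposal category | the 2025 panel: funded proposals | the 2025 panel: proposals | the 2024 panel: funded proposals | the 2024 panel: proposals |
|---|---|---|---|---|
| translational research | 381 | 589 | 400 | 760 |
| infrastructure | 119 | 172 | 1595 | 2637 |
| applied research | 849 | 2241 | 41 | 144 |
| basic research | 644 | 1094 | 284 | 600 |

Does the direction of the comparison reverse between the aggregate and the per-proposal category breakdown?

Translational research: the 2025 panel 381/589 = 64.7%, the 2024 panel 400/760 = 52.6% → the 2025 panel
Infrastructure: the 2025 panel 119/172 = 69.2%, the 2024 panel 1595/2637 = 60.5% → the 2025 panel
Applied research: the 2025 panel 849/2241 = 37.9%, the 2024 panel 41/144 = 28.5% → the 2025 panel
Basic research: the 2025 panel 644/1094 = 58.9%, the 2024 panel 284/600 = 47.3% → the 2025 panel
Overall: the 2025 panel 1993/4096 = 48.7%, the 2024 panel 2320/4141 = 56.0% → the 2024 panel
The 2025 panel wins each proposal group but the 2024 panel wins overall — the comparison reverses. The 2025 panel's proposals skew toward applied research, which has a lower base rate.

Yes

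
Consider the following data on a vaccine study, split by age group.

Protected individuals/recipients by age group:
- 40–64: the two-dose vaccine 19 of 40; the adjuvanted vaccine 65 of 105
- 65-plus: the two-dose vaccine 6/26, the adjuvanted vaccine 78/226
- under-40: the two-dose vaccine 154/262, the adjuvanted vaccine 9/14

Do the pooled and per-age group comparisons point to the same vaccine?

No

40–64: the two-dose vaccine 19/40 = 47.5%, the adjuvanted vaccine 65/105 = 61.9% → the adjuvanted vaccine
65-plus: the two-dose vaccine 6/26 = 23.1%, the adjuvanted vaccine 78/226 = 34.5% → the adjuvanted vaccine
Under-40: the two-dose vaccine 154/262 = 58.8%, the adjuvanted vaccine 9/14 = 64.3% → the adjuvanted vaccine
Overall: the two-dose vaccine 179/328 = 54.6%, the adjuvanted vaccine 152/345 = 44.1% → the two-dose vaccine
The adjuvanted vaccine wins each age group but the two-dose vaccine wins overall — the comparison reverses. The adjuvanted vaccine's recipients skew toward 65-plus, which has a lower base rate.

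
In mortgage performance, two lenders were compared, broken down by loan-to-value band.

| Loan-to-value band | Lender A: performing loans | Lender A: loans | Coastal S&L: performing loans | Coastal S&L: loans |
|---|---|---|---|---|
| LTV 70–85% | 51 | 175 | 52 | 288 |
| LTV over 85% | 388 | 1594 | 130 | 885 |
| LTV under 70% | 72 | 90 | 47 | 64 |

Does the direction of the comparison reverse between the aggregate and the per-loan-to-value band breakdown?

LTV 70–85%: Lender A 51/175 = 29.1%, Coastal S&L 52/288 = 18.1% → Lender A
LTV over 85%: Lender A 388/1594 = 24.3%, Coastal S&L 130/885 = 14.7% → Lender A
LTV under 70%: Lender A 72/90 = 80.0%, Coastal S&L 47/64 = 73.4% → Lender A
Overall: Lender A 511/1859 = 27.5%, Coastal S&L 229/1237 = 18.5% → Lender A
Lender A wins overall and in every loan-to-value group — no reversal.

No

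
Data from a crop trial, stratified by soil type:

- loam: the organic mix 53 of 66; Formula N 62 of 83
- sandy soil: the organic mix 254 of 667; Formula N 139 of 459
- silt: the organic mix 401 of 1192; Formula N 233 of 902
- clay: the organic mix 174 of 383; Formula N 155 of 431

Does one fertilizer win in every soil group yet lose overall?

No

Loam: the organic mix 53/66 = 80.3%, Formula N 62/83 = 74.7% → the organic mix
Sandy soil: the organic mix 254/667 = 38.1%, Formula N 139/459 = 30.3% → the organic mix
Silt: the organic mix 401/1192 = 33.6%, Formula N 233/902 = 25.8% → the organic mix
Clay: the organic mix 174/383 = 45.4%, Formula N 155/431 = 36.0% → the organic mix
Overall: the organic mix 882/2308 = 38.2%, Formula N 589/1875 = 31.4% → the organic mix
The organic mix wins overall and in every soil group — no reversal.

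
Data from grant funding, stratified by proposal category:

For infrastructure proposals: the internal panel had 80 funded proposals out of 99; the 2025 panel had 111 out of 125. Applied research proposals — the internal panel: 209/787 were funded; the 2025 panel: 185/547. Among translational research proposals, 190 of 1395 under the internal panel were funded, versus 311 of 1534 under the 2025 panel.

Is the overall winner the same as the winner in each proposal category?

Infrastructure: the internal panel 80/99 = 80.8%, the 2025 panel 111/125 = 88.8% → the 2025 panel
Applied research: the internal panel 209/787 = 26.6%, the 2025 panel 185/547 = 33.8% → the 2025 panel
Translational research: the internal panel 190/1395 = 13.6%, the 2025 panel 311/1534 = 20.3% → the 2025 panel
Overall: the internal panel 479/2281 = 21.0%, the 2025 panel 607/2206 = 27.5% → the 2025 panel
The 2025 panel wins overall and in every proposal group — no reversal.

Yes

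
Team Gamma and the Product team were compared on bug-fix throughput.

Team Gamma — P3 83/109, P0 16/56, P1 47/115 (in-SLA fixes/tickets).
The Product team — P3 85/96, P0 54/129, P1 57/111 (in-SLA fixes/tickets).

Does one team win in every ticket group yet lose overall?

P3: Team Gamma 83/109 = 76.1%, the Product team 85/96 = 88.5% → the Product team
P0: Team Gamma 16/56 = 28.6%, the Product team 54/129 = 41.9% → the Product team
P1: Team Gamma 47/115 = 40.9%, the Product team 57/111 = 51.4% → the Product team
Overall: Team Gamma 146/280 = 52.1%, the Product team 196/336 = 58.3% → the Product team
The Product team wins overall and in every ticket group — no reversal.

No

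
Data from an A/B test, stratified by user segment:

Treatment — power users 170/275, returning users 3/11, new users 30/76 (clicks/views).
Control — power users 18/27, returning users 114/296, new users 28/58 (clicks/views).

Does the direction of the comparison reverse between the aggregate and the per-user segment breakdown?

Yes

Power users: Treatment 170/275 = 61.8%, Control 18/27 = 66.7% → Control
Returning users: Treatment 3/11 = 27.3%, Control 114/296 = 38.5% → Control
New users: Treatment 30/76 = 39.5%, Control 28/58 = 48.3% → Control
Overall: Treatment 203/362 = 56.1%, Control 160/381 = 42.0% → Treatment
Control wins each user group but Treatment wins overall — the comparison reverses. Control's views skew toward returning users, which has a lower base rate.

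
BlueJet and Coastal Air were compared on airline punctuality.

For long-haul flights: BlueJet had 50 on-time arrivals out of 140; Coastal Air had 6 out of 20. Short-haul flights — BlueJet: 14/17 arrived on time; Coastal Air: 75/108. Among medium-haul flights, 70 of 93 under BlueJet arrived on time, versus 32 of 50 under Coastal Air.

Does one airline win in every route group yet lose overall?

Long-haul: BlueJet 50/140 = 35.7%, Coastal Air 6/20 = 30.0% → BlueJet
Short-haul: BlueJet 14/17 = 82.4%, Coastal Air 75/108 = 69.4% → BlueJet
Medium-haul: BlueJet 70/93 = 75.3%, Coastal Air 32/50 = 64.0% → BlueJet
Overall: BlueJet 134/250 = 53.6%, Coastal Air 113/178 = 63.5% → Coastal Air
BlueJet wins each route group but Coastal Air wins overall — the comparison reverses. BlueJet's flights skew toward long-haul, which has a lower base rate.

Yes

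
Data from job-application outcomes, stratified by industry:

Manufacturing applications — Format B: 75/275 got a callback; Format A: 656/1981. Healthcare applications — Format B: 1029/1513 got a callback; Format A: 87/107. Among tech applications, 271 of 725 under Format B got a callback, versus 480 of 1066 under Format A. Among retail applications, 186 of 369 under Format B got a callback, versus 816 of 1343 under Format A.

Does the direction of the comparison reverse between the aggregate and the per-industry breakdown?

Manufacturing: Format B 75/275 = 27.3%, Format A 656/1981 = 33.1% → Format A
Healthcare: Format B 1029/1513 = 68.0%, Format A 87/107 = 81.3% → Format A
Tech: Format B 271/725 = 37.4%, Format A 480/1066 = 45.0% → Format A
Retail: Format B 186/369 = 50.4%, Format A 816/1343 = 60.8% → Format A
Overall: Format B 1561/2882 = 54.2%, Format A 2039/4497 = 45.3% → Format B
Format A wins each industry group but Format B wins overall — the comparison reverses. Format A's applications skew toward manufacturing, which has a lower base rate.

Yes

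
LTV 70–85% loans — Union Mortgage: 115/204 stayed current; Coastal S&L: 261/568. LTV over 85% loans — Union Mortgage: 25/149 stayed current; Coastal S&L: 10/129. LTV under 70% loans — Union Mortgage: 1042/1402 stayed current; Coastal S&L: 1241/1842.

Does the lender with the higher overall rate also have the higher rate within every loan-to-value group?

Yes

LTV 70–85%: Union Mortgage 115/204 = 56.4%, Coastal S&L 261/568 = 46.0% → Union Mortgage
LTV over 85%: Union Mortgage 25/149 = 16.8%, Coastal S&L 10/129 = 7.8% → Union Mortgage
LTV under 70%: Union Mortgage 1042/1402 = 74.3%, Coastal S&L 1241/1842 = 67.4% → Union Mortgage
Overall: Union Mortgage 1182/1755 = 67.4%, Coastal S&L 1512/2539 = 59.6% → Union Mortgage
Union Mortgage wins overall and in every loan-to-value group — no reversal.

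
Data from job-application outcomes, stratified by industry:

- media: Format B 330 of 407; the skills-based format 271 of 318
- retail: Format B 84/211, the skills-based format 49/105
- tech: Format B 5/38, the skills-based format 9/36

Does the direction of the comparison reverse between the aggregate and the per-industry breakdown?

Media: Format B 330/407 = 81.1%, the skills-based format 271/318 = 85.2% → the skills-based format
Retail: Format B 84/211 = 39.8%, the skills-based format 49/105 = 46.7% → the skills-based format
Tech: Format B 5/38 = 13.2%, the skills-based format 9/36 = 25.0% → the skills-based format
Overall: Format B 419/656 = 63.9%, the skills-based format 329/459 = 71.7% → the skills-based format
The skills-based format wins overall and in every industry group — no reversal.

No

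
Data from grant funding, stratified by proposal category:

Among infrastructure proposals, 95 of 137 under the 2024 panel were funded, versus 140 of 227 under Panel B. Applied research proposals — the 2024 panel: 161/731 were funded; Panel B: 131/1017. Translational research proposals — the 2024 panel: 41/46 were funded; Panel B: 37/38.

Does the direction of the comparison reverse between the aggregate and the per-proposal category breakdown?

No

Infrastructure: the 2024 panel 95/137 = 69.3%, Panel B 140/227 = 61.7% → the 2024 panel
Applied research: the 2024 panel 161/731 = 22.0%, Panel B 131/1017 = 12.9% → the 2024 panel
Translational research: the 2024 panel 41/46 = 89.1%, Panel B 37/38 = 97.4% → Panel B
Overall: the 2024 panel 297/914 = 32.5%, Panel B 308/1282 = 24.0% → the 2024 panel
Neither sweeps: the 2024 panel wins 2 of 3 groups, Panel B wins 1. The 2024 panel wins overall but not every group — no Simpson reversal.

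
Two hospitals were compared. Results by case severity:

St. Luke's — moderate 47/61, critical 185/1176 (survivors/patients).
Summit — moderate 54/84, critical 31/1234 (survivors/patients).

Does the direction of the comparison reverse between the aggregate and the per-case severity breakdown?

Moderate: St. Luke's 47/61 = 77.0%, Summit 54/84 = 64.3% → St. Luke's
Critical: St. Luke's 185/1176 = 15.7%, Summit 31/1234 = 2.5% → St. Luke's
Overall: St. Luke's 232/1237 = 18.8%, Summit 85/1318 = 6.4% → St. Luke's
St. Luke's wins overall and in every case group — no reversal.

No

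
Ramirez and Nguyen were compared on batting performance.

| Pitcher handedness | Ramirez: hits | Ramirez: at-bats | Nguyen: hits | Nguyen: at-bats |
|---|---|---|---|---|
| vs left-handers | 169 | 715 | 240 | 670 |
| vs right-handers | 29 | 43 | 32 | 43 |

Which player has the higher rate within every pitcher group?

Vs left-handers: Ramirez 169/715 = 23.6%, Nguyen 240/670 = 35.8% → Nguyen
Vs right-handers: Ramirez 29/43 = 67.4%, Nguyen 32/43 = 74.4% → Nguyen
Nguyen has the higher rate in both groups.

Nguyen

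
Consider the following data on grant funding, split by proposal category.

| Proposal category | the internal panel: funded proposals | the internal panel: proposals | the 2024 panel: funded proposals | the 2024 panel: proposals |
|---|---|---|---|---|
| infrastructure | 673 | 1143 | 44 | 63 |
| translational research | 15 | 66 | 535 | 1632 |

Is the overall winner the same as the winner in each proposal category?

Infrastructure: the internal panel 673/1143 = 58.9%, the 2024 panel 44/63 = 69.8% → the 2024 panel
Translational research: the internal panel 15/66 = 22.7%, the 2024 panel 535/1632 = 32.8% → the 2024 panel
Overall: the internal panel 688/1209 = 56.9%, the 2024 panel 579/1695 = 34.2% → the internal panel
The 2024 panel wins each proposal group but the internal panel wins overall — the comparison reverses. The 2024 panel's proposals skew toward translational research, which has a lower base rate.

No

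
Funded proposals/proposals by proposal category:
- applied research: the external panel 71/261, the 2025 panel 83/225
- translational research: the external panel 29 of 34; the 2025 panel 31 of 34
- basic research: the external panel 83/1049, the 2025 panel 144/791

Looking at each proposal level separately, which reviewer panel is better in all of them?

Applied research: the external panel 71/261 = 27.2%, the 2025 panel 83/225 = 36.9% → the 2025 panel
Translational research: the external panel 29/34 = 85.3%, the 2025 panel 31/34 = 91.2% → the 2025 panel
Basic research: the external panel 83/1049 = 7.9%, the 2025 panel 144/791 = 18.2% → the 2025 panel
The 2025 panel has the higher rate in all 3 groups.

the 2025 panel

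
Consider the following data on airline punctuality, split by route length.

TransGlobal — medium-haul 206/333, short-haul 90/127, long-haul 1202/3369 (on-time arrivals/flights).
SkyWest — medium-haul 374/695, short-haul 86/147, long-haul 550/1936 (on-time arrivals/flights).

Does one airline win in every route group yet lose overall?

No

Medium-haul: TransGlobal 206/333 = 61.9%, SkyWest 374/695 = 53.8% → TransGlobal
Short-haul: TransGlobal 90/127 = 70.9%, SkyWest 86/147 = 58.5% → TransGlobal
Long-haul: TransGlobal 1202/3369 = 35.7%, SkyWest 550/1936 = 28.4% → TransGlobal
Overall: TransGlobal 1498/3829 = 39.1%, SkyWest 1010/2778 = 36.4% → TransGlobal
TransGlobal wins overall and in every route group — no reversal.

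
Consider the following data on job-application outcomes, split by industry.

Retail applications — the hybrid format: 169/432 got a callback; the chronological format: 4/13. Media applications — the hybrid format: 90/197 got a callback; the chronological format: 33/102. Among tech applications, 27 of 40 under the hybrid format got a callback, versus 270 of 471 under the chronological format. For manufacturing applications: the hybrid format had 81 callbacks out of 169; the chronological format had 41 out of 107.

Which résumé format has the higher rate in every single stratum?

the hybrid format

Retail: the hybrid format 169/432 = 39.1%, the chronological format 4/13 = 30.8% → the hybrid format
Media: the hybrid format 90/197 = 45.7%, the chronological format 33/102 = 32.4% → the hybrid format
Tech: the hybrid format 27/40 = 67.5%, the chronological format 270/471 = 57.3% → the hybrid format
Manufacturing: the hybrid format 81/169 = 47.9%, the chronological format 41/107 = 38.3% → the hybrid format
The hybrid format has the higher rate in all 4 groups.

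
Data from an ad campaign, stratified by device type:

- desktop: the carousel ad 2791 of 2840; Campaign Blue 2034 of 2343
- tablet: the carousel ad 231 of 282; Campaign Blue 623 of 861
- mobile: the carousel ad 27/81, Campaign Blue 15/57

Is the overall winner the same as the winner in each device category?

Desktop: the carousel ad 2791/2840 = 98.3%, Campaign Blue 2034/2343 = 86.8% → the carousel ad
Tablet: the carousel ad 231/282 = 81.9%, Campaign Blue 623/861 = 72.4% → the carousel ad
Mobile: the carousel ad 27/81 = 33.3%, Campaign Blue 15/57 = 26.3% → the carousel ad
Overall: the carousel ad 3049/3203 = 95.2%, Campaign Blue 2672/3261 = 81.9% → the carousel ad
The carousel ad wins overall and in every device group — no reversal.

Yes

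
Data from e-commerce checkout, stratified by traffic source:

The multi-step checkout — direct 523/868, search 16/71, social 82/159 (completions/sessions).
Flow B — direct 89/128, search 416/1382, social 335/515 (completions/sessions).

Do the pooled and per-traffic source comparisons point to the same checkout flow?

Direct: the multi-step checkout 523/868 = 60.3%, Flow B 89/128 = 69.5% → Flow B
Search: the multi-step checkout 16/71 = 22.5%, Flow B 416/1382 = 30.1% → Flow B
Social: the multi-step checkout 82/159 = 51.6%, Flow B 335/515 = 65.0% → Flow B
Overall: the multi-step checkout 621/1098 = 56.6%, Flow B 840/2025 = 41.5% → the multi-step checkout
Flow B wins each traffic group but the multi-step checkout wins overall — the comparison reverses. Flow B's sessions skew toward search, which has a lower base rate.

No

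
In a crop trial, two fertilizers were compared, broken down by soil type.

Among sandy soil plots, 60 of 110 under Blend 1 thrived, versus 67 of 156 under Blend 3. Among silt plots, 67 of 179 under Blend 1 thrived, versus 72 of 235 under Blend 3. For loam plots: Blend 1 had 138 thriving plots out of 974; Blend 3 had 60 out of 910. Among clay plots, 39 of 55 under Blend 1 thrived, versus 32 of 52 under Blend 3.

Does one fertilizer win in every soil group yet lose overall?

Sandy soil: Blend 1 60/110 = 54.5%, Blend 3 67/156 = 42.9% → Blend 1
Silt: Blend 1 67/179 = 37.4%, Blend 3 72/235 = 30.6% → Blend 1
Loam: Blend 1 138/974 = 14.2%, Blend 3 60/910 = 6.6% → Blend 1
Clay: Blend 1 39/55 = 70.9%, Blend 3 32/52 = 61.5% → Blend 1
Overall: Blend 1 304/1318 = 23.1%, Blend 3 231/1353 = 17.1% → Blend 1
Blend 1 wins overall and in every soil group — no reversal.

No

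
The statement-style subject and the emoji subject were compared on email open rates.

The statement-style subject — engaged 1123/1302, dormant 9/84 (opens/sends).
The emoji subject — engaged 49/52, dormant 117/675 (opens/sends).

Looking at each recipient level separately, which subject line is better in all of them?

the emoji subject

Engaged: the statement-style subject 1123/1302 = 86.3%, the emoji subject 49/52 = 94.2% → the emoji subject
Dormant: the statement-style subject 9/84 = 10.7%, the emoji subject 117/675 = 17.3% → the emoji subject
The emoji subject has the higher rate in both groups.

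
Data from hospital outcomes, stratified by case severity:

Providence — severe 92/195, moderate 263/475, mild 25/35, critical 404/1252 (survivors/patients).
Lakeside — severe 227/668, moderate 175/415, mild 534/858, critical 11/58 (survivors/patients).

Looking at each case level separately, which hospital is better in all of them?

Severe: Providence 92/195 = 47.2%, Lakeside 227/668 = 34.0% → Providence
Moderate: Providence 263/475 = 55.4%, Lakeside 175/415 = 42.2% → Providence
Mild: Providence 25/35 = 71.4%, Lakeside 534/858 = 62.2% → Providence
Critical: Providence 404/1252 = 32.3%, Lakeside 11/58 = 19.0% → Providence
Providence has the higher rate in all 4 groups.

Providence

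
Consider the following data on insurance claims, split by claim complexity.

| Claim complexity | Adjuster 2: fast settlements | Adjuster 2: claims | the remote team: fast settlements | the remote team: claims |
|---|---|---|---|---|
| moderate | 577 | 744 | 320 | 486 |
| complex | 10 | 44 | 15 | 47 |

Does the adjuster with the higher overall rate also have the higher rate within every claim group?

Moderate: Adjuster 2 577/744 = 77.6%, the remote team 320/486 = 65.8% → Adjuster 2
Complex: Adjuster 2 10/44 = 22.7%, the remote team 15/47 = 31.9% → the remote team
Overall: Adjuster 2 587/788 = 74.5%, the remote team 335/533 = 62.9% → Adjuster 2
Neither sweeps: Adjuster 2 wins 1 of 2 groups, the remote team wins 1. Adjuster 2 wins overall but not every group — no Simpson reversal.

No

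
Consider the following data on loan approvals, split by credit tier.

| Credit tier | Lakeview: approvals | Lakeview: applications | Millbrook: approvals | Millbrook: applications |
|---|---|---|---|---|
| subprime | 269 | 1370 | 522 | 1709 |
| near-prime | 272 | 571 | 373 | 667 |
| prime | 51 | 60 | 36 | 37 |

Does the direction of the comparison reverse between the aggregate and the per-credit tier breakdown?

Subprime: Lakeview 269/1370 = 19.6%, Millbrook 522/1709 = 30.5% → Millbrook
Near-prime: Lakeview 272/571 = 47.6%, Millbrook 373/667 = 55.9% → Millbrook
Prime: Lakeview 51/60 = 85.0%, Millbrook 36/37 = 97.3% → Millbrook
Overall: Lakeview 592/2001 = 29.6%, Millbrook 931/2413 = 38.6% → Millbrook
Millbrook wins overall and in every credit group — no reversal.

No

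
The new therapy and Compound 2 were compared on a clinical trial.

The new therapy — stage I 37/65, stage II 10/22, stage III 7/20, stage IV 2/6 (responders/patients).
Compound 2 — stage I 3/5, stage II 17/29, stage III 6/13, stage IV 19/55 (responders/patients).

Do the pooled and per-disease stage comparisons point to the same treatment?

Stage I: the new therapy 37/65 = 56.9%, Compound 2 3/5 = 60.0% → Compound 2
Stage II: the new therapy 10/22 = 45.5%, Compound 2 17/29 = 58.6% → Compound 2
Stage III: the new therapy 7/20 = 35.0%, Compound 2 6/13 = 46.2% → Compound 2
Stage IV: the new therapy 2/6 = 33.3%, Compound 2 19/55 = 34.5% → Compound 2
Overall: the new therapy 56/113 = 49.6%, Compound 2 45/102 = 44.1% → the new therapy
Compound 2 wins each disease group but the new therapy wins overall — the comparison reverses. Compound 2's patients skew toward stage IV, which has a lower base rate.

No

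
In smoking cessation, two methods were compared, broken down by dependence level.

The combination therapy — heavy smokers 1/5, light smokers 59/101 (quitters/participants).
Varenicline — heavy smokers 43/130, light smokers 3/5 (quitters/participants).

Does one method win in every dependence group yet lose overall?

Heavy smokers: the combination therapy 1/5 = 20.0%, varenicline 43/130 = 33.1% → varenicline
Light smokers: the combination therapy 59/101 = 58.4%, varenicline 3/5 = 60.0% → varenicline
Overall: the combination therapy 60/106 = 56.6%, varenicline 46/135 = 34.1% → the combination therapy
Varenicline wins each dependence group but the combination therapy wins overall — the comparison reverses. Varenicline's participants skew toward heavy smokers, which has a lower base rate.

Yes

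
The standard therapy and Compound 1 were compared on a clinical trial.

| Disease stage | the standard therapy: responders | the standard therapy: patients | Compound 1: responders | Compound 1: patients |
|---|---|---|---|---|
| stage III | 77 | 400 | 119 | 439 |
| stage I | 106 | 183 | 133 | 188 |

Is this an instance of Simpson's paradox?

No

Stage III: the standard therapy 77/400 = 19.2%, Compound 1 119/439 = 27.1% → Compound 1
Stage I: the standard therapy 106/183 = 57.9%, Compound 1 133/188 = 70.7% → Compound 1
Overall: the standard therapy 183/583 = 31.4%, Compound 1 252/627 = 40.2% → Compound 1
Compound 1 wins overall and in every disease group — no reversal.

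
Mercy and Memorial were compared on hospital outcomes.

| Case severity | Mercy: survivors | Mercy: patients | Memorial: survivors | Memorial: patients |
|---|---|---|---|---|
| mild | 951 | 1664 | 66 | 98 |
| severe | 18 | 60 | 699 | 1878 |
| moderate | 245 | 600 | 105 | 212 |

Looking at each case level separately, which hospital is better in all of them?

Mild: Mercy 951/1664 = 57.2%, Memorial 66/98 = 67.3% → Memorial
Severe: Mercy 18/60 = 30.0%, Memorial 699/1878 = 37.2% → Memorial
Moderate: Mercy 245/600 = 40.8%, Memorial 105/212 = 49.5% → Memorial
Memorial has the higher rate in all 3 groups.

Memorial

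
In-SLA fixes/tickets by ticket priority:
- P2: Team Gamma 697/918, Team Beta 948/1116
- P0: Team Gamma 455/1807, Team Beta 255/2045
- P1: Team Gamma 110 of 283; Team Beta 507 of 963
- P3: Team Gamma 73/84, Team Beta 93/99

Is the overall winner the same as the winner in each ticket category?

No

P2: Team Gamma 697/918 = 75.9%, Team Beta 948/1116 = 84.9% → Team Beta
P0: Team Gamma 455/1807 = 25.2%, Team Beta 255/2045 = 12.5% → Team Gamma
P1: Team Gamma 110/283 = 38.9%, Team Beta 507/963 = 52.6% → Team Beta
P3: Team Gamma 73/84 = 86.9%, Team Beta 93/99 = 93.9% → Team Beta
Overall: Team Gamma 1335/3092 = 43.2%, Team Beta 1803/4223 = 42.7% → Team Gamma
Neither sweeps: Team Gamma wins 1 of 4 groups, Team Beta wins 3. Team Gamma wins overall but not every group — no Simpson reversal.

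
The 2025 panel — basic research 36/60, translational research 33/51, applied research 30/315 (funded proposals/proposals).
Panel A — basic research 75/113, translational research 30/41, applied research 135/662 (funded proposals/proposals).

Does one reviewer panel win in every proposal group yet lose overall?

Basic research: the 2025 panel 36/60 = 60.0%, Panel A 75/113 = 66.4% → Panel A
Translational research: the 2025 panel 33/51 = 64.7%, Panel A 30/41 = 73.2% → Panel A
Applied research: the 2025 panel 30/315 = 9.5%, Panel A 135/662 = 20.4% → Panel A
Overall: the 2025 panel 99/426 = 23.2%, Panel A 240/816 = 29.4% → Panel A
Panel A wins overall and in every proposal group — no reversal.

No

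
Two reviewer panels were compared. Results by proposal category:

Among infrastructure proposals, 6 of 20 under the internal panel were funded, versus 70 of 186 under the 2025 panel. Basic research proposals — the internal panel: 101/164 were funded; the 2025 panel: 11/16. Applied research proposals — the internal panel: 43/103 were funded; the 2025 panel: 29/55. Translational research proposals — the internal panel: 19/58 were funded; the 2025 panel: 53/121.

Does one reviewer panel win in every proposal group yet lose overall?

Yes

Infrastructure: the internal panel 6/20 = 30.0%, the 2025 panel 70/186 = 37.6% → the 2025 panel
Basic research: the internal panel 101/164 = 61.6%, the 2025 panel 11/16 = 68.8% → the 2025 panel
Applied research: the internal panel 43/103 = 41.7%, the 2025 panel 29/55 = 52.7% → the 2025 panel
Translational research: the internal panel 19/58 = 32.8%, the 2025 panel 53/121 = 43.8% → the 2025 panel
Overall: the internal panel 169/345 = 49.0%, the 2025 panel 163/378 = 43.1% → the internal panel
The 2025 panel wins each proposal group but the internal panel wins overall — the comparison reverses. The 2025 panel's proposals skew toward infrastructure, which has a lower base rate.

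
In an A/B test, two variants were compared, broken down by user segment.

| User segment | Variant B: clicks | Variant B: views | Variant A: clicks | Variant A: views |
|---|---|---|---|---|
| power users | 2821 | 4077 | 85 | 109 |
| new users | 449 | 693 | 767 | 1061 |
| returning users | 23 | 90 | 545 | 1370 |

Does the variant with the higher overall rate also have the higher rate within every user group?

No

Power users: Variant B 2821/4077 = 69.2%, Variant A 85/109 = 78.0% → Variant A
New users: Variant B 449/693 = 64.8%, Variant A 767/1061 = 72.3% → Variant A
Returning users: Variant B 23/90 = 25.6%, Variant A 545/1370 = 39.8% → Variant A
Overall: Variant B 3293/4860 = 67.8%, Variant A 1397/2540 = 55.0% → Variant B
Variant A wins each user group but Variant B wins overall — the comparison reverses. Variant A's views skew toward returning users, which has a lower base rate.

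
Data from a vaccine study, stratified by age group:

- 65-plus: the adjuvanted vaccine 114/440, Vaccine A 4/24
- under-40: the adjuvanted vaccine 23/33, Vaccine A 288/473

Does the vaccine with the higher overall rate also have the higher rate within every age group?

No

65-plus: the adjuvanted vaccine 114/440 = 25.9%, Vaccine A 4/24 = 16.7% → the adjuvanted vaccine
Under-40: the adjuvanted vaccine 23/33 = 69.7%, Vaccine A 288/473 = 60.9% → the adjuvanted vaccine
Overall: the adjuvanted vaccine 137/473 = 29.0%, Vaccine A 292/497 = 58.8% → Vaccine A
The adjuvanted vaccine wins each age group but Vaccine A wins overall — the comparison reverses. The adjuvanted vaccine's recipients skew toward 65-plus, which has a lower base rate.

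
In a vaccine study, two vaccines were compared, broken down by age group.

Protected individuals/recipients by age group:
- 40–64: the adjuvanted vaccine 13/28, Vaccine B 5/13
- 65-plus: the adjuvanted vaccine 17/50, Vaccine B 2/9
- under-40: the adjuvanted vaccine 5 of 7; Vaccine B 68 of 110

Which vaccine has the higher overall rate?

Vaccine B

40–64: the adjuvanted vaccine 13/28 = 46.4%, Vaccine B 5/13 = 38.5% → the adjuvanted vaccine
65-plus: the adjuvanted vaccine 17/50 = 34.0%, Vaccine B 2/9 = 22.2% → the adjuvanted vaccine
Under-40: the adjuvanted vaccine 5/7 = 71.4%, Vaccine B 68/110 = 61.8% → the adjuvanted vaccine
Overall: the adjuvanted vaccine 35/85 = 41.2%, Vaccine B 75/132 = 56.8% → Vaccine B
(The adjuvanted vaccine wins every age group but Vaccine B wins overall — the adjuvanted vaccine's recipients skew toward the low-rate 65-plus group.)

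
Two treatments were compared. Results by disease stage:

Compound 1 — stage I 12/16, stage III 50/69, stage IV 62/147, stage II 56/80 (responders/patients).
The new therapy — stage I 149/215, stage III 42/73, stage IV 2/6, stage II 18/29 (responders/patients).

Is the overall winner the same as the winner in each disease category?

Stage I: Compound 1 12/16 = 75.0%, the new therapy 149/215 = 69.3% → Compound 1
Stage III: Compound 1 50/69 = 72.5%, the new therapy 42/73 = 57.5% → Compound 1
Stage IV: Compound 1 62/147 = 42.2%, the new therapy 2/6 = 33.3% → Compound 1
Stage II: Compound 1 56/80 = 70.0%, the new therapy 18/29 = 62.1% → Compound 1
Overall: Compound 1 180/312 = 57.7%, the new therapy 211/323 = 65.3% → the new therapy
Compound 1 wins each disease group but the new therapy wins overall — the comparison reverses. Compound 1's patients skew toward stage IV, which has a lower base rate.

No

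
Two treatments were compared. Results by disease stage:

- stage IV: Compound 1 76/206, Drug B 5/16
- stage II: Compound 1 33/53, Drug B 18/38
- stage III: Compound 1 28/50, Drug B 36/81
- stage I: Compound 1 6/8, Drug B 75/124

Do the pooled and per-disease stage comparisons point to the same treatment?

No

Stage IV: Compound 1 76/206 = 36.9%, Drug B 5/16 = 31.2% → Compound 1
Stage II: Compound 1 33/53 = 62.3%, Drug B 18/38 = 47.4% → Compound 1
Stage III: Compound 1 28/50 = 56.0%, Drug B 36/81 = 44.4% → Compound 1
Stage I: Compound 1 6/8 = 75.0%, Drug B 75/124 = 60.5% → Compound 1
Overall: Compound 1 143/317 = 45.1%, Drug B 134/259 = 51.7% → Drug B
Compound 1 wins each disease group but Drug B wins overall — the comparison reverses. Compound 1's patients skew toward stage IV, which has a lower base rate.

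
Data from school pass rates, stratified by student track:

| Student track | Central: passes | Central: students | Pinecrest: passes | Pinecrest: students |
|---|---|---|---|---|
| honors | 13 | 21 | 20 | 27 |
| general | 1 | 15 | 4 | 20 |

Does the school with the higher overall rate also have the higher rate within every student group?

Yes

Honors: Central 13/21 = 61.9%, Pinecrest 20/27 = 74.1% → Pinecrest
General: Central 1/15 = 6.7%, Pinecrest 4/20 = 20.0% → Pinecrest
Overall: Central 14/36 = 38.9%, Pinecrest 24/47 = 51.1% → Pinecrest
Pinecrest wins overall and in every student group — no reversal.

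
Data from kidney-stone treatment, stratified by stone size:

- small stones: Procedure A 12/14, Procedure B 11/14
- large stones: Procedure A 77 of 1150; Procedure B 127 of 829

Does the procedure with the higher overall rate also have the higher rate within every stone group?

No

Small stones: Procedure A 12/14 = 85.7%, Procedure B 11/14 = 78.6% → Procedure A
Large stones: Procedure A 77/1150 = 6.7%, Procedure B 127/829 = 15.3% → Procedure B
Overall: Procedure A 89/1164 = 7.6%, Procedure B 138/843 = 16.4% → Procedure B
Neither sweeps: Procedure A wins 1 of 2 groups, Procedure B wins 1. Procedure B wins overall but not every group — no Simpson reversal.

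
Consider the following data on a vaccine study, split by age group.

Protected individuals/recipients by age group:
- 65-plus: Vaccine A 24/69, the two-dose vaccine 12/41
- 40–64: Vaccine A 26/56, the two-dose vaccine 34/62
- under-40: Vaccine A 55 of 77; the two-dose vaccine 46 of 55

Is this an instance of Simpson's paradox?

No

65-plus: Vaccine A 24/69 = 34.8%, the two-dose vaccine 12/41 = 29.3% → Vaccine A
40–64: Vaccine A 26/56 = 46.4%, the two-dose vaccine 34/62 = 54.8% → the two-dose vaccine
Under-40: Vaccine A 55/77 = 71.4%, the two-dose vaccine 46/55 = 83.6% → the two-dose vaccine
Overall: Vaccine A 105/202 = 52.0%, the two-dose vaccine 92/158 = 58.2% → the two-dose vaccine
Neither sweeps: Vaccine A wins 1 of 3 groups, the two-dose vaccine wins 2. The two-dose vaccine wins overall but not every group — no Simpson reversal.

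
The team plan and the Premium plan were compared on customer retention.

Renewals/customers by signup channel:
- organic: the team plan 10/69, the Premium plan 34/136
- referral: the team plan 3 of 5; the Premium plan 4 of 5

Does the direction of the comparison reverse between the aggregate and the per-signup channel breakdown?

No

Organic: the team plan 10/69 = 14.5%, the Premium plan 34/136 = 25.0% → the Premium plan
Referral: the team plan 3/5 = 60.0%, the Premium plan 4/5 = 80.0% → the Premium plan
Overall: the team plan 13/74 = 17.6%, the Premium plan 38/141 = 27.0% → the Premium plan
The Premium plan wins overall and in every signup group — no reversal.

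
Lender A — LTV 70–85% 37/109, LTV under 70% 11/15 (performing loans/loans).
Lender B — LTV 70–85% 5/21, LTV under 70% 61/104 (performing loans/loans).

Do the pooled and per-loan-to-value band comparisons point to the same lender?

LTV 70–85%: Lender A 37/109 = 33.9%, Lender B 5/21 = 23.8% → Lender A
LTV under 70%: Lender A 11/15 = 73.3%, Lender B 61/104 = 58.7% → Lender A
Overall: Lender A 48/124 = 38.7%, Lender B 66/125 = 52.8% → Lender B
Lender A wins each loan-to-value group but Lender B wins overall — the comparison reverses. Lender A's loans skew toward LTV 70–85%, which has a lower base rate.

No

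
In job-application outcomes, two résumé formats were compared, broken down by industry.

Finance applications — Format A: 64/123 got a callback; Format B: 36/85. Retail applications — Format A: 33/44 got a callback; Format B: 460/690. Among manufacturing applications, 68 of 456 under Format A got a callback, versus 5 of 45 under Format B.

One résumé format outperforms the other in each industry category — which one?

Format A

Finance: Format A 64/123 = 52.0%, Format B 36/85 = 42.4% → Format A
Retail: Format A 33/44 = 75.0%, Format B 460/690 = 66.7% → Format A
Manufacturing: Format A 68/456 = 14.9%, Format B 5/45 = 11.1% → Format A
Format A has the higher rate in all 3 groups.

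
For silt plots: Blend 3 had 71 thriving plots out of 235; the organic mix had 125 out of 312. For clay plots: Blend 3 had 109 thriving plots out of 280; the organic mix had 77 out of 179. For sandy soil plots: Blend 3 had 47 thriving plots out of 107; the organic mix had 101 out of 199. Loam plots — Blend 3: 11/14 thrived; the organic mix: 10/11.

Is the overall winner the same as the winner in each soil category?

Silt: Blend 3 71/235 = 30.2%, the organic mix 125/312 = 40.1% → the organic mix
Clay: Blend 3 109/280 = 38.9%, the organic mix 77/179 = 43.0% → the organic mix
Sandy soil: Blend 3 47/107 = 43.9%, the organic mix 101/199 = 50.8% → the organic mix
Loam: Blend 3 11/14 = 78.6%, the organic mix 10/11 = 90.9% → the organic mix
Overall: Blend 3 238/636 = 37.4%, the organic mix 313/701 = 44.7% → the organic mix
The organic mix wins overall and in every soil group — no reversal.

Yes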